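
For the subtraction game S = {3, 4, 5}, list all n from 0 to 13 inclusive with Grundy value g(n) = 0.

Grundy values for subtraction set {3, 4, 5}:
g(0) = mex{} = 0
g(1) = mex{} = 0
g(2) = mex{} = 0
g(3) = mex{0} = 1
g(4) = mex{0} = 1
g(5) = mex{0} = 1
g(6) = mex{0,1} = 2
g(7) = mex{0,1} = 2
g(8) = mex{1} = 0
g(9) = mex{1,2} = 0
g(10) = mex{1,2} = 0
g(11) = mex{0,2} = 1
g(12) = mex{0,2} = 1
g(13) = mex{0} = 1
The P-positions (g = 0) in 0..13 are 0, 1, 2, 8, 9, 10.

0, 1, 2, 8, 9, 10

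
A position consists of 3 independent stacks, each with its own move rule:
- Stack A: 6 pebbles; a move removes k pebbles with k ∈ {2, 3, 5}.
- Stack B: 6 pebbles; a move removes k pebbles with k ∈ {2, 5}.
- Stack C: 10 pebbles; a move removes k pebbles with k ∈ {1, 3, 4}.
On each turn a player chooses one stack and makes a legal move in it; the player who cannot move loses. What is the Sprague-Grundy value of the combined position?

3

Build the Grundy sequence for stack A with g(k) = mex{g(k−s) : s ∈ {2, 3, 5}, s ≤ k}:
g(0) = mex{} = 0
g(1) = mex{} = 0
g(2) = mex{0} = 1
g(3) = mex{0} = 1
g(4) = mex{0,1} = 2
g(5) = mex{0,1} = 2
g(6) = mex{0,1,2} = 3
So g(6) = 3.
Build the Grundy sequence for stack B with g(k) = mex{g(k−s) : s ∈ {2, 5}, s ≤ k}:
g(0) = mex{} = 0
g(1) = mex{} = 0
g(2) = mex{0} = 1
g(3) = mex{0} = 1
g(4) = mex{1} = 0
g(5) = mex{0,1} = 2
g(6) = mex{0} = 1
So g(6) = 1.
Build the Grundy sequence for stack C with g(k) = mex{g(k−s) : s ∈ {1, 3, 4}, s ≤ k}:
g(0) = mex{} = 0
g(1) = mex{0} = 1
g(2) = mex{1} = 0
g(3) = mex{0} = 1
g(4) = mex{0,1} = 2
g(5) = mex{0,1,2} = 3
g(6) = mex{0,1,3} = 2
g(7) = mex{1,2} = 0
g(8) = mex{0,2,3} = 1
g(9) = mex{1,2,3} = 0
g(10) = mex{0,2} = 1
So g(10) = 1.
By the Sprague-Grundy theorem, the Grundy value of a sum of independent games is the XOR of the component values.
Combined value = 3 XOR 1 XOR 1 = 3.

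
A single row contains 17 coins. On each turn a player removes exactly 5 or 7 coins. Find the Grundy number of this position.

Grundy values for subtraction set {5, 7}:
k:     0  1  2  3  4  5  6  7  8  9 10 11 12 13 14 15 16 17
g(k):  0  0  0  0  0  1  1  1  1  1  2  2  0  0  0  0  0  1
So g(17) = 1.

1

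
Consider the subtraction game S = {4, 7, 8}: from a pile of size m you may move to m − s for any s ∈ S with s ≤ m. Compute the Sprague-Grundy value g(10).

Grundy values for subtraction set {4, 7, 8}:
g(0) = mex{} = 0
g(1) = mex{} = 0
g(2) = mex{} = 0
g(3) = mex{} = 0
g(4) = mex{0} = 1
g(5) = mex{0} = 1
g(6) = mex{0} = 1
g(7) = mex{0} = 1
g(8) = mex{0,1} = 2
g(9) = mex{0,1} = 2
g(10) = mex{0,1} = 2
So g(10) = 2.

2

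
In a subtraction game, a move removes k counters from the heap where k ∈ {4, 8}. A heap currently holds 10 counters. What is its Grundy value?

2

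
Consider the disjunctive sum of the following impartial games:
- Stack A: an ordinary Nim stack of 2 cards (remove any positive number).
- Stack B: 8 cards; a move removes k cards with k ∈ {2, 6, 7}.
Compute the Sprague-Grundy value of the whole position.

0

Stack A is a plain Nim stack of size 2, so its Grundy value is 2.
Grundy values for stack B (subtraction set {2, 6, 7}):
g(0) = mex{} = 0
g(1) = mex{} = 0
g(2) = mex{0} = 1
g(3) = mex{0} = 1
g(4) = mex{1} = 0
g(5) = mex{1} = 0
g(6) = mex{0} = 1
g(7) = mex{0} = 1
g(8) = mex{0,1} = 2
So g(8) = 2.
By the Sprague-Grundy theorem, the Grundy value of a sum of independent games is the XOR of the component values.
Combined value = 2 XOR 2 = 0.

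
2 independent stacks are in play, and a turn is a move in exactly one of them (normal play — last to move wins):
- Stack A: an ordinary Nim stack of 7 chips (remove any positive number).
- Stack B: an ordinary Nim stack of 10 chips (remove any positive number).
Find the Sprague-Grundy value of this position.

Stack A is a plain Nim stack of size 7, so its Grundy value is 7.
Stack B is a plain Nim stack of size 10, so its Grundy value is 10.
By the Sprague-Grundy theorem, the Grundy value of a sum of independent games is the XOR of the component values.
Combined value = 7 XOR 10 = 13.

13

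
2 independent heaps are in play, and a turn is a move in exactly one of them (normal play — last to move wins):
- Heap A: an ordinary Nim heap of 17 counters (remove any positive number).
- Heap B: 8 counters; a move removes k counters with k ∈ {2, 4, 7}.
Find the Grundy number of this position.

16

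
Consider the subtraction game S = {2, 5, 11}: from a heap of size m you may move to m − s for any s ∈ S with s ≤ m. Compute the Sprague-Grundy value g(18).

Grundy values for subtraction set {2, 5, 11}:
k:     0  1  2  3  4  5  6  7  8  9 10 11 12 13 14 15 16 17 18
g(k):  0  0  1  1  0  2  1  0  0  1  1  2  2  3  0  2  1  0  2
So g(18) = 2.

2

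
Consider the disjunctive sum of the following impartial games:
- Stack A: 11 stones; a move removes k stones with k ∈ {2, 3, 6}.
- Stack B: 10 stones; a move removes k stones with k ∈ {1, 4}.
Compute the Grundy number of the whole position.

1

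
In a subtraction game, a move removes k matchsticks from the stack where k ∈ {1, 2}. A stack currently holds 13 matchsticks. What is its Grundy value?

Grundy values for subtraction set {1, 2}:
k:     0  1  2  3  4  5  6  7  8  9 10 11 12 13
g(k):  0  1  2  0  1  2  0  1  2  0  1  2  0  1
So g(13) = 1.

1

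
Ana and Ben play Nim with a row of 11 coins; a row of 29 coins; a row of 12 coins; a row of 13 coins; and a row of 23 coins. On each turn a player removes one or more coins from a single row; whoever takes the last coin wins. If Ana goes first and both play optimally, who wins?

Ben wins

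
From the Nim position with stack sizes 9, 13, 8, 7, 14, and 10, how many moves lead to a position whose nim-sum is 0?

5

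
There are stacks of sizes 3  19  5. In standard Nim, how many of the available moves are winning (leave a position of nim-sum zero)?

Write each in binary and XOR column by column:
  00011  (3)
  10011  (19)
  00101  (5)
  -----
  10101  (21)
The overall nim-sum is X = 21. A stack of size p has a winning move iff p XOR X < p (reduce it to p XOR X).
  3: 3 XOR 21 = 22 ≥ 3 — no move.
  19: 19 XOR 21 = 6 < 19 — winning move (to 6).
  5: 5 XOR 21 = 16 ≥ 5 — no move.
That gives 1 winning move.

1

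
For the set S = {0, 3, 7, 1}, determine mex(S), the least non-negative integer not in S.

2

The values 0, 1 are all present; 2 is the first non-negative integer missing from the set.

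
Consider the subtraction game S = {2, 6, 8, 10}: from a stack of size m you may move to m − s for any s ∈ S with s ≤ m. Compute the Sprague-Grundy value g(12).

2

Compute g(0), g(1), … for moves {2, 6, 8, 10}:
g(0) = mex{} = 0
g(1) = mex{} = 0
g(2) = mex{0} = 1
g(3) = mex{0} = 1
g(4) = mex{1} = 0
g(5) = mex{1} = 0
g(6) = mex{0} = 1
g(7) = mex{0} = 1
g(8) = mex{0,1} = 2
g(9) = mex{0,1} = 2
g(10) = mex{0,1,2} = 3
g(11) = mex{0,1,2} = 3
g(12) = mex{0,1,3} = 2
So g(12) = 2.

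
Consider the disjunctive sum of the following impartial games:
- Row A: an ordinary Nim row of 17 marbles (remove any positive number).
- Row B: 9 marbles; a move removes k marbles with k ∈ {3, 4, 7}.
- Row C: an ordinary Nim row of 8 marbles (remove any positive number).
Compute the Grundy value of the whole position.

26

Row A is a plain Nim row of size 17, so its Grundy value is 17.
For row B, compute g(0), g(1), … with moves {3, 4, 7}:
g(0) = mex{} = 0
g(1) = mex{} = 0
g(2) = mex{} = 0
g(3) = mex{0} = 1
g(4) = mex{0} = 1
g(5) = mex{0} = 1
g(6) = mex{0,1} = 2
g(7) = mex{0,1} = 2
g(8) = mex{0,1} = 2
g(9) = mex{0,1,2} = 3
So g(9) = 3.
Row C is a plain Nim row of size 8, so its Grundy value is 8.
The value of a disjunctive sum is the nim-sum of the parts.
Combined value = 17 XOR 3 XOR 8 = 26.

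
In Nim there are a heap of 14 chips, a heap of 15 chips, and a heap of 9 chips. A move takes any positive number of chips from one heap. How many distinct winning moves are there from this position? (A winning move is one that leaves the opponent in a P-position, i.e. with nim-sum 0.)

3

Bitwise XOR of the heap sizes:
  1110  (14)
  1111  (15)
  1001  (9)
  ----
  1000  (8)
The overall nim-sum is X = 8. A heap of size p has a winning move iff p XOR X < p (reduce it to p XOR X).
  14: 14 XOR 8 = 6 < 14 — winning move (to 6).
  15: 15 XOR 8 = 7 < 15 — winning move (to 7).
  9: 9 XOR 8 = 1 < 9 — winning move (to 1).
That gives 3 winning moves.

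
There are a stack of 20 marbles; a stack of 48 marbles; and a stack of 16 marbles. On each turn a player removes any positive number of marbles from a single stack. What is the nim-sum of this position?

52

Write each in binary and XOR column by column:
  010100  (20)
  110000  (48)
  010000  (16)
  ------
  110100  (52)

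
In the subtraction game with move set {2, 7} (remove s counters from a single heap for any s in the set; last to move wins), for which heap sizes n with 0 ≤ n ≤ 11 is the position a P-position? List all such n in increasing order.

0, 1, 4, 5, 9, 10

Compute g(0), g(1), … for moves {2, 7}:
g(0) = mex{} = 0
g(1) = mex{} = 0
g(2) = mex{0} = 1
g(3) = mex{0} = 1
g(4) = mex{1} = 0
g(5) = mex{1} = 0
g(6) = mex{0} = 1
g(7) = mex{0} = 1
g(8) = mex{0,1} = 2
g(9) = mex{1} = 0
g(10) = mex{1,2} = 0
g(11) = mex{0} = 1
The P-positions (g = 0) in 0..11 are 0, 1, 4, 5, 9, 10.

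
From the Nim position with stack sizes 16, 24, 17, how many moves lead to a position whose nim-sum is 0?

Nim-sum: 16 ^ 24 ^ 17 = 25.
The overall nim-sum is X = 25. A stack of size p has a winning move iff p XOR X < p (reduce it to p XOR X).
  16: 16 XOR 25 = 9 < 16 — winning move (to 9).
  24: 24 XOR 25 = 1 < 24 — winning move (to 1).
  17: 17 XOR 25 = 8 < 17 — winning move (to 8).
That gives 3 winning moves.

3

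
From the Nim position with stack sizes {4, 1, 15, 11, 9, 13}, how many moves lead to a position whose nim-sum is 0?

3

Compute the nim-sum pairwise:
4 ^ 1 = 5
5 ^ 15 = 10
10 ^ 11 = 1
1 ^ 9 = 8
8 ^ 13 = 5
The overall nim-sum is X = 5. A stack of size p has a winning move iff p XOR X < p (reduce it to p XOR X).
  4: 4 XOR 5 = 1 < 4 — winning move (to 1).
  1: 1 XOR 5 = 4 ≥ 1 — no move.
  15: 15 XOR 5 = 10 < 15 — winning move (to 10).
  11: 11 XOR 5 = 14 ≥ 11 — no move.
  9: 9 XOR 5 = 12 ≥ 9 — no move.
  13: 13 XOR 5 = 8 < 13 — winning move (to 8).
That gives 3 winning moves.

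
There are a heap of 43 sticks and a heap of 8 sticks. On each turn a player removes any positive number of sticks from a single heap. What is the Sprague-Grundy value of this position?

35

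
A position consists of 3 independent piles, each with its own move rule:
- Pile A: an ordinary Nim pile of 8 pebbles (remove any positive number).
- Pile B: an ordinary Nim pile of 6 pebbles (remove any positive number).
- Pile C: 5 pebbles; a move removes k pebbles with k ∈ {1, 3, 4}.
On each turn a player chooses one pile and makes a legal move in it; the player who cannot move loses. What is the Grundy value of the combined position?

13

Pile A is a plain Nim pile of size 8, so its Grundy value is 8.
Pile B is a plain Nim pile of size 6, so its Grundy value is 6.
For pile C, compute g(0), g(1), … with moves {1, 3, 4}:
g(0) = mex{} = 0
g(1) = mex{0} = 1
g(2) = mex{1} = 0
g(3) = mex{0} = 1
g(4) = mex{0,1} = 2
g(5) = mex{0,1,2} = 3
So g(5) = 3.
The value of a disjunctive sum is the nim-sum of the parts.
Combined value = 8 XOR 6 XOR 3 = 13.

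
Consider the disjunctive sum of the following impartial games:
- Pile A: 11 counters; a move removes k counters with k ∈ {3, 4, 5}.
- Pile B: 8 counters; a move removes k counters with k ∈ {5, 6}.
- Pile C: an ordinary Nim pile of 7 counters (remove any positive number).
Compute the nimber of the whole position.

7

Grundy values for pile A (subtraction set {3, 4, 5}):
g(0) = mex{} = 0
g(1) = mex{} = 0
g(2) = mex{} = 0
g(3) = mex{0} = 1
g(4) = mex{0} = 1
g(5) = mex{0} = 1
g(6) = mex{0,1} = 2
g(7) = mex{0,1} = 2
g(8) = mex{1} = 0
g(9) = mex{1,2} = 0
g(10) = mex{1,2} = 0
g(11) = mex{0,2} = 1
So g(11) = 1.
Grundy values for pile B (subtraction set {5, 6}):
g(0) = mex{} = 0
g(1) = mex{} = 0
g(2) = mex{} = 0
g(3) = mex{} = 0
g(4) = mex{} = 0
g(5) = mex{0} = 1
g(6) = mex{0} = 1
g(7) = mex{0} = 1
g(8) = mex{0} = 1
So g(8) = 1.
Pile C is a plain Nim pile of size 7, so its Grundy value is 7.
The value of a disjunctive sum is the nim-sum of the parts.
Combined value = 1 ⊕ 1 ⊕ 7 = 7.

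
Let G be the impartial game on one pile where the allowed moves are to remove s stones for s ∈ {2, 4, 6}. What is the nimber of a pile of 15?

Compute g(0), g(1), … for moves {2, 4, 6}:
k:     0  1  2  3  4  5  6  7  8  9 10 11 12 13 14 15
g(k):  0  0  1  1  2  2  3  3  0  0  1  1  2  2  3  3
So g(15) = 3.

3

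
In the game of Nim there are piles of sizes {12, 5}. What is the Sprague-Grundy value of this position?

In binary:
  1100  (12)
  0101  (5)
  ----
  1001  (9)

9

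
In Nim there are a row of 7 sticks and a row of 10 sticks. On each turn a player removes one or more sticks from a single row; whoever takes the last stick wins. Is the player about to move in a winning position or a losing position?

Compute the nim-sum pairwise:
7 XOR 10 = 13
The nim-sum is 13 ≠ 0, so this is an N-position: the player to move can win.

Winning position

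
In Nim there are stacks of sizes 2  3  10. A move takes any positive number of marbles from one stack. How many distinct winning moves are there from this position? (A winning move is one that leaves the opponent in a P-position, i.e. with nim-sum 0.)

1

Compute the nim-sum pairwise:
2 XOR 3 = 1
1 XOR 10 = 11
The overall nim-sum is X = 11. A stack of size p has a winning move iff p XOR X < p (reduce it to p XOR X).
  2: 2 XOR 11 = 9 ≥ 2 — no move.
  3: 3 XOR 11 = 8 ≥ 3 — no move.
  10: 10 XOR 11 = 1 < 10 — winning move (to 1).
That gives 1 winning move.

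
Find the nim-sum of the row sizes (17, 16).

1

In binary:
  10001  (17)
  10000  (16)
  -----
  00001  (1)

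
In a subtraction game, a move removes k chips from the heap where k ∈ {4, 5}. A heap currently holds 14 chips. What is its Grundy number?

Grundy values for subtraction set {4, 5}:
k:     0  1  2  3  4  5  6  7  8  9 10 11 12 13 14
g(k):  0  0  0  0  1  1  1  1  2  0  0  0  0  1  1
So g(14) = 1.

1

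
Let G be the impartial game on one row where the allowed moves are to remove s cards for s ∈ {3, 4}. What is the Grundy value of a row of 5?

Build the Grundy sequence with g(k) = mex{g(k−s) : s ∈ {3, 4}, s ≤ k}:
g(0) = mex{} = 0
g(1) = mex{} = 0
g(2) = mex{} = 0
g(3) = mex{0} = 1
g(4) = mex{0} = 1
g(5) = mex{0} = 1
So g(5) = 1.

1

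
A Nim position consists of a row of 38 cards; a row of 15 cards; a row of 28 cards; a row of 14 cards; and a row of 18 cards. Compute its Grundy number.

41

Compute the nim-sum pairwise:
38 ⊕ 15 = 41
41 ⊕ 28 = 53
53 ⊕ 14 = 59
59 ⊕ 18 = 41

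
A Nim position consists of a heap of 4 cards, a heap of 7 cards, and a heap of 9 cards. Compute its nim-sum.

10

Nim-sum: 4 XOR 7 XOR 9 = 10.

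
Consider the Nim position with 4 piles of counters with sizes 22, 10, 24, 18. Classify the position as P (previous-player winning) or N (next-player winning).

In binary:
  10110  (22)
  01010  (10)
  11000  (24)
  10010  (18)
  -----
  10110  (22)
The nim-sum is 22 ≠ 0, so this is an N-position: the player to move can win.

N-position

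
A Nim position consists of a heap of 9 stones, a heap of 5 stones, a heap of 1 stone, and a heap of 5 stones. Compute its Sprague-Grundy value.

In binary:
  1001  (9)
  0101  (5)
  0001  (1)
  0101  (5)
  ----
  1000  (8)

8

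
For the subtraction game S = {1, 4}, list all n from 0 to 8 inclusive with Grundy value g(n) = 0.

0, 2, 5, 7

Build the Grundy sequence with g(k) = mex{g(k−s) : s ∈ {1, 4}, s ≤ k}:
k:     0  1  2  3  4  5  6  7  8
g(k):  0  1  0  1  2  0  1  0  1
The P-positions (g = 0) in 0..8 are 0, 2, 5, 7.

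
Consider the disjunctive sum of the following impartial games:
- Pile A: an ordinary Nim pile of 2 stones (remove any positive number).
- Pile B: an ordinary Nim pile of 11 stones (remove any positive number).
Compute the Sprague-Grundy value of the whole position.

Pile A is a plain Nim pile of size 2, so its Grundy value is 2.
Pile B is a plain Nim pile of size 11, so its Grundy value is 11.
By the Sprague-Grundy theorem, the Grundy value of a sum of independent games is the XOR of the component values.
Combined value = 2 ⊕ 11 = 9.

9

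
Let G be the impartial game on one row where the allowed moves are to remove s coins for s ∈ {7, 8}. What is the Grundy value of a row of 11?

1

Compute g(0), g(1), … for moves {7, 8}:
g(0) = mex{} = 0
g(1) = mex{} = 0
g(2) = mex{} = 0
g(3) = mex{} = 0
g(4) = mex{} = 0
g(5) = mex{} = 0
g(6) = mex{} = 0
g(7) = mex{0} = 1
g(8) = mex{0} = 1
g(9) = mex{0} = 1
g(10) = mex{0} = 1
g(11) = mex{0} = 1
So g(11) = 1.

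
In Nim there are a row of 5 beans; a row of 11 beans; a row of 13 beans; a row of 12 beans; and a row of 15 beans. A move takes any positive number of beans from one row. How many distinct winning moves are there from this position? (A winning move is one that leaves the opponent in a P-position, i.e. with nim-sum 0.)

In binary:
  0101  (5)
  1011  (11)
  1101  (13)
  1100  (12)
  1111  (15)
  ----
  0000  (0)
The nim-sum is already 0, so every move leaves a nonzero nim-sum — there are no winning moves.

0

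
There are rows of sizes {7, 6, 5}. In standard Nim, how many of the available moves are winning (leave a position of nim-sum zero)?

3

Nim-sum: 7 XOR 6 XOR 5 = 4.
The overall nim-sum is X = 4. A row of size p has a winning move iff p XOR X < p (reduce it to p XOR X).
  7: 7 XOR 4 = 3 < 7 — winning move (to 3).
  6: 6 XOR 4 = 2 < 6 — winning move (to 2).
  5: 5 XOR 4 = 1 < 5 — winning move (to 1).
That gives 3 winning moves.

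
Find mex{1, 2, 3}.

0 is not in the set, so the mex is 0.

0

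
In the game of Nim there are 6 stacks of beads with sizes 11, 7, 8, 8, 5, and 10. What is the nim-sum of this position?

3

Compute the nim-sum pairwise:
11 XOR 7 = 12
12 XOR 8 = 4
4 XOR 8 = 12
12 XOR 5 = 9
9 XOR 10 = 3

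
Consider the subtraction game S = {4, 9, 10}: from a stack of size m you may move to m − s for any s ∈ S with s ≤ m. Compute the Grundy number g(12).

Compute g(0), g(1), … for moves {4, 9, 10}:
k:     0  1  2  3  4  5  6  7  8  9 10 11 12
g(k):  0  0  0  0  1  1  1  1  0  2  2  2  1
So g(12) = 1.

1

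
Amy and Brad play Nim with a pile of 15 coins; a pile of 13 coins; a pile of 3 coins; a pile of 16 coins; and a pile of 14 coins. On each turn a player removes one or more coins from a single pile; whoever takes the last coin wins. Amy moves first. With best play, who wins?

Compute the nim-sum pairwise:
15 XOR 13 = 2
2 XOR 3 = 1
1 XOR 16 = 17
17 XOR 14 = 31
The nim-sum is 31 ≠ 0, so this is an N-position: the player to move can win; Amy has a winning move.

Amy wins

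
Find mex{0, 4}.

0 is in the set but 1 is not, so the mex is 1.

1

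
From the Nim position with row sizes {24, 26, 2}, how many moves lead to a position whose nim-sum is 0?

Write each in binary and XOR column by column:
  11000  (24)
  11010  (26)
  00010  (2)
  -----
  00000  (0)
The nim-sum is already 0, so every move leaves a nonzero nim-sum — there are no winning moves.

0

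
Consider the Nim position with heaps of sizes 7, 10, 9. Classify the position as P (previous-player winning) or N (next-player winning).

N-position

Nim-sum: 7 ^ 10 ^ 9 = 4.
The nim-sum is 4 ≠ 0, so this is an N-position: the player to move can win.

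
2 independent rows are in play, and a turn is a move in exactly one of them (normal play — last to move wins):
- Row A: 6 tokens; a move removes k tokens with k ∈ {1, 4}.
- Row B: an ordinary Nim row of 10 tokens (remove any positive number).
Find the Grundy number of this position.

11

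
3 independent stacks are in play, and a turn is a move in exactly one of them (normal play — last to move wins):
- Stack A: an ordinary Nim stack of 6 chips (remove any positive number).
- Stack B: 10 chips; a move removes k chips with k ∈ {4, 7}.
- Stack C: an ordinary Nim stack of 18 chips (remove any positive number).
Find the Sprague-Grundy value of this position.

22

Stack A is a plain Nim stack of size 6, so its Grundy value is 6.
Build the Grundy sequence for stack B with g(k) = mex{g(k−s) : s ∈ {4, 7}, s ≤ k}:
g(0) = mex{} = 0
g(1) = mex{} = 0
g(2) = mex{} = 0
g(3) = mex{} = 0
g(4) = mex{0} = 1
g(5) = mex{0} = 1
g(6) = mex{0} = 1
g(7) = mex{0} = 1
g(8) = mex{0,1} = 2
g(9) = mex{0,1} = 2
g(10) = mex{0,1} = 2
So g(10) = 2.
Stack C is a plain Nim stack of size 18, so its Grundy value is 18.
By the Sprague-Grundy theorem, the Grundy value of a sum of independent games is the XOR of the component values.
Combined value = 6 ⊕ 2 ⊕ 18 = 22.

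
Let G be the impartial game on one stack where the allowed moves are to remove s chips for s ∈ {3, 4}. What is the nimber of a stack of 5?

1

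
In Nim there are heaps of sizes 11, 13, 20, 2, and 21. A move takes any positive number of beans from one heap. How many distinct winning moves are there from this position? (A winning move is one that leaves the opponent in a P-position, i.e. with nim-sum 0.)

3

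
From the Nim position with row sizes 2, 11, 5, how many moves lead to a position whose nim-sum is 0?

1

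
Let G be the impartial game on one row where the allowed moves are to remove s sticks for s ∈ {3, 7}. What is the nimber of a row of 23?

1

Build the Grundy sequence with g(k) = mex{g(k−s) : s ∈ {3, 7}, s ≤ k}:
k:     0  1  2  3  4  5  6  7  8  9 10 11 12 13 14 15 16 17 18 19 20 21 22 23
g(k):  0  0  0  1  1  1  0  2  2  1  0  0  0  1  1  1  0  2  2  1  0  0  0  1
So g(23) = 1.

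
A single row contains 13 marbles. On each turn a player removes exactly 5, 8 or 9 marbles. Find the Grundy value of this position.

Build the Grundy sequence with g(k) = mex{g(k−s) : s ∈ {5, 8, 9}, s ≤ k}:
g(0) = mex{} = 0
g(1) = mex{} = 0
g(2) = mex{} = 0
g(3) = mex{} = 0
g(4) = mex{} = 0
g(5) = mex{0} = 1
g(6) = mex{0} = 1
g(7) = mex{0} = 1
g(8) = mex{0} = 1
g(9) = mex{0} = 1
g(10) = mex{0,1} = 2
g(11) = mex{0,1} = 2
g(12) = mex{0,1} = 2
g(13) = mex{0,1} = 2
So g(13) = 2.

2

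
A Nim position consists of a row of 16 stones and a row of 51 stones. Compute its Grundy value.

35

Bitwise XOR of the heap sizes:
  010000  (16)
  110011  (51)
  ------
  100011  (35)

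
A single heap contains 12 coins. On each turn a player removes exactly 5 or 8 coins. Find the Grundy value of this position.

Build the Grundy sequence with g(k) = mex{g(k−s) : s ∈ {5, 8}, s ≤ k}:
g(0) = mex{} = 0
g(1) = mex{} = 0
g(2) = mex{} = 0
g(3) = mex{} = 0
g(4) = mex{} = 0
g(5) = mex{0} = 1
g(6) = mex{0} = 1
g(7) = mex{0} = 1
g(8) = mex{0} = 1
g(9) = mex{0} = 1
g(10) = mex{0,1} = 2
g(11) = mex{0,1} = 2
g(12) = mex{0,1} = 2
So g(12) = 2.

2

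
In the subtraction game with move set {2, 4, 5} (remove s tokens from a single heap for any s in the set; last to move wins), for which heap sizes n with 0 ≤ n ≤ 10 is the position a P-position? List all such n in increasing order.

Grundy values for subtraction set {2, 4, 5}:
g(0) = mex{} = 0
g(1) = mex{} = 0
g(2) = mex{0} = 1
g(3) = mex{0} = 1
g(4) = mex{0,1} = 2
g(5) = mex{0,1} = 2
g(6) = mex{0,1,2} = 3
g(7) = mex{1,2} = 0
g(8) = mex{1,2,3} = 0
g(9) = mex{0,2} = 1
g(10) = mex{0,2,3} = 1
The P-positions (g = 0) in 0..10 are 0, 1, 7, 8.

0, 1, 7, 8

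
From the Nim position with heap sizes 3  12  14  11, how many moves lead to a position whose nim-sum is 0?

3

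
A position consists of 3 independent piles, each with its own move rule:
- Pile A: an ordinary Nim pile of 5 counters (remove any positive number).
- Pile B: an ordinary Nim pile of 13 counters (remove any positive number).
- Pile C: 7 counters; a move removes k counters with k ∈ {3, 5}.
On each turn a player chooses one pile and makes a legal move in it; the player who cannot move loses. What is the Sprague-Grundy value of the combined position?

Pile A is a plain Nim pile of size 5, so its Grundy value is 5.
Pile B is a plain Nim pile of size 13, so its Grundy value is 13.
For pile C, compute g(0), g(1), … with moves {3, 5}:
g(0) = mex{} = 0
g(1) = mex{} = 0
g(2) = mex{} = 0
g(3) = mex{0} = 1
g(4) = mex{0} = 1
g(5) = mex{0} = 1
g(6) = mex{0,1} = 2
g(7) = mex{0,1} = 2
So g(7) = 2.
By the Sprague-Grundy theorem, the Grundy value of a sum of independent games is the XOR of the component values.
Combined value = 5 ⊕ 13 ⊕ 2 = 10.

10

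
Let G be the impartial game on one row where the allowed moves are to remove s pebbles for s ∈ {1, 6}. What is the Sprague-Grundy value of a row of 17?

Grundy values for subtraction set {1, 6}:
k:     0  1  2  3  4  5  6  7  8  9 10 11 12 13 14 15 16 17
g(k):  0  1  0  1  0  1  2  0  1  0  1  0  1  2  0  1  0  1
So g(17) = 1.

1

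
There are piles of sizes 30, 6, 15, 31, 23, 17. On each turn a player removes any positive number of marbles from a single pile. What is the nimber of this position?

Compute the nim-sum pairwise:
30 ^ 6 = 24
24 ^ 15 = 23
23 ^ 31 = 8
8 ^ 23 = 31
31 ^ 17 = 14

14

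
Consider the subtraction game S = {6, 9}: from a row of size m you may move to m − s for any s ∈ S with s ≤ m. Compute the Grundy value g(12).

Compute g(0), g(1), … for moves {6, 9}:
k:     0  1  2  3  4  5  6  7  8  9 10 11 12
g(k):  0  0  0  0  0  0  1  1  1  1  1  1  2
So g(12) = 2.

2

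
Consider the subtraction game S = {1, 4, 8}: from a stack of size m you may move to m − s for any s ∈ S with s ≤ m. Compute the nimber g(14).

Compute g(0), g(1), … for moves {1, 4, 8}:
g(0) = mex{} = 0
g(1) = mex{0} = 1
g(2) = mex{1} = 0
g(3) = mex{0} = 1
g(4) = mex{0,1} = 2
g(5) = mex{1,2} = 0
g(6) = mex{0} = 1
g(7) = mex{1} = 0
g(8) = mex{0,2} = 1
g(9) = mex{0,1} = 2
g(10) = mex{0,1,2} = 3
g(11) = mex{0,1,3} = 2
g(12) = mex{1,2} = 0
g(13) = mex{0,2} = 1
g(14) = mex{1,3} = 0
So g(14) = 0.

0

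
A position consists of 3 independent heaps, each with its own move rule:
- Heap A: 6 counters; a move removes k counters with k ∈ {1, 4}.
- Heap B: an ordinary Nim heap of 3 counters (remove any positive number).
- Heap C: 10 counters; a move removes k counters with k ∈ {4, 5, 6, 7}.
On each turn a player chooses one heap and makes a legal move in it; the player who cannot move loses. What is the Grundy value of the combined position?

0

For heap A, compute g(0), g(1), … with moves {1, 4}:
g(0) = mex{} = 0
g(1) = mex{0} = 1
g(2) = mex{1} = 0
g(3) = mex{0} = 1
g(4) = mex{0,1} = 2
g(5) = mex{1,2} = 0
g(6) = mex{0} = 1
So g(6) = 1.
Heap B is a plain Nim heap of size 3, so its Grundy value is 3.
Build the Grundy sequence for heap C with g(k) = mex{g(k−s) : s ∈ {4, 5, 6, 7}, s ≤ k}:
g(0) = mex{} = 0
g(1) = mex{} = 0
g(2) = mex{} = 0
g(3) = mex{} = 0
g(4) = mex{0} = 1
g(5) = mex{0} = 1
g(6) = mex{0} = 1
g(7) = mex{0} = 1
g(8) = mex{0,1} = 2
g(9) = mex{0,1} = 2
g(10) = mex{0,1} = 2
So g(10) = 2.
The value of a disjunctive sum is the nim-sum of the parts.
Combined value = 1 ⊕ 3 ⊕ 2 = 0.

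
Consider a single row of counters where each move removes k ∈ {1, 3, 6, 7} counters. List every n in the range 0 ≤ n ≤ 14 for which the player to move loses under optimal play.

0, 2, 4, 12, 14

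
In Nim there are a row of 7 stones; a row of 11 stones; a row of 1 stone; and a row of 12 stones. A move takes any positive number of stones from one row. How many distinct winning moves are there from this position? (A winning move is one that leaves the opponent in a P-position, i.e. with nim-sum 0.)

Bitwise XOR of the heap sizes:
  0111  (7)
  1011  (11)
  0001  (1)
  1100  (12)
  ----
  0001  (1)
The overall nim-sum is X = 1. A row of size p has a winning move iff p XOR X < p (reduce it to p XOR X).
  7: 7 XOR 1 = 6 < 7 — winning move (to 6).
  11: 11 XOR 1 = 10 < 11 — winning move (to 10).
  1: 1 XOR 1 = 0 < 1 — winning move (to 0).
  12: 12 XOR 1 = 13 ≥ 12 — no move.
That gives 3 winning moves.

3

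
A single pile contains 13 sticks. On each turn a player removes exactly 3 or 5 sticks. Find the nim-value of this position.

1

Grundy values for subtraction set {3, 5}:
k:     0  1  2  3  4  5  6  7  8  9 10 11 12 13
g(k):  0  0  0  1  1  1  2  2  0  0  0  1  1  1
So g(13) = 1.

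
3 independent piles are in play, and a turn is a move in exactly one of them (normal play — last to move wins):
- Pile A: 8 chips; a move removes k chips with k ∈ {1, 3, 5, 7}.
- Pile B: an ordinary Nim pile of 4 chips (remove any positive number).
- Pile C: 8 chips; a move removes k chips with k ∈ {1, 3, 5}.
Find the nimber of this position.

4

For pile A, compute g(0), g(1), … with moves {1, 3, 5, 7}:
k:     0  1  2  3  4  5  6  7  8
g(k):  0  1  0  1  0  1  0  1  0
So g(8) = 0.
Pile B is a plain Nim pile of size 4, so its Grundy value is 4.
Build the Grundy sequence for pile C with g(k) = mex{g(k−s) : s ∈ {1, 3, 5}, s ≤ k}:
g(0) = mex{} = 0
g(1) = mex{0} = 1
g(2) = mex{1} = 0
g(3) = mex{0} = 1
g(4) = mex{1} = 0
g(5) = mex{0} = 1
g(6) = mex{1} = 0
g(7) = mex{0} = 1
g(8) = mex{1} = 0
So g(8) = 0.
By the Sprague-Grundy theorem, the Grundy value of a sum of independent games is the XOR of the component values.
Combined value = 0 ⊕ 4 ⊕ 0 = 4.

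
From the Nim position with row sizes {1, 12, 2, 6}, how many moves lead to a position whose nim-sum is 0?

Nim-sum: 1 ^ 12 ^ 2 ^ 6 = 9.
The overall nim-sum is X = 9. A row of size p has a winning move iff p XOR X < p (reduce it to p XOR X).
  1: 1 XOR 9 = 8 ≥ 1 — no move.
  12: 12 XOR 9 = 5 < 12 — winning move (to 5).
  2: 2 XOR 9 = 11 ≥ 2 — no move.
  6: 6 XOR 9 = 15 ≥ 6 — no move.
That gives 1 winning move.

1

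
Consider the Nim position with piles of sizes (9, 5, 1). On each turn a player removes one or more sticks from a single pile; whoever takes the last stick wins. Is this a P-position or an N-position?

N-position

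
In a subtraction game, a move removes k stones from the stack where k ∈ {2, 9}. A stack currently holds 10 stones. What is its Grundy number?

1

Grundy values for subtraction set {2, 9}:
g(0) = mex{} = 0
g(1) = mex{} = 0
g(2) = mex{0} = 1
g(3) = mex{0} = 1
g(4) = mex{1} = 0
g(5) = mex{1} = 0
g(6) = mex{0} = 1
g(7) = mex{0} = 1
g(8) = mex{1} = 0
g(9) = mex{0,1} = 2
g(10) = mex{0} = 1
So g(10) = 1.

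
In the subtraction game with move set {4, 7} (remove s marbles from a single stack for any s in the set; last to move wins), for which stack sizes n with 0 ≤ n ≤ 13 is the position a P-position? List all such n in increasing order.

0, 1, 2, 3, 11, 12, 13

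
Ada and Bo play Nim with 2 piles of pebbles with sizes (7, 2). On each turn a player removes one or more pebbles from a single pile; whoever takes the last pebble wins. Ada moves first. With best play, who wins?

Ada wins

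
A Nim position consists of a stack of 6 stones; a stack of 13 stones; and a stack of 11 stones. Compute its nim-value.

Compute the nim-sum pairwise:
6 ^ 13 = 11
11 ^ 11 = 0

0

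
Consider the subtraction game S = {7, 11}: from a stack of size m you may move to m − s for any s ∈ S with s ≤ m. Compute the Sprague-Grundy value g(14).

Compute g(0), g(1), … for moves {7, 11}:
g(0) = mex{} = 0
g(1) = mex{} = 0
g(2) = mex{} = 0
g(3) = mex{} = 0
g(4) = mex{} = 0
g(5) = mex{} = 0
g(6) = mex{} = 0
g(7) = mex{0} = 1
g(8) = mex{0} = 1
g(9) = mex{0} = 1
g(10) = mex{0} = 1
g(11) = mex{0} = 1
g(12) = mex{0} = 1
g(13) = mex{0} = 1
g(14) = mex{0,1} = 2
So g(14) = 2.

2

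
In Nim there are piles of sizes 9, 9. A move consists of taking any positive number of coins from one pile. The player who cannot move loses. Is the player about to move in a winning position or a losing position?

Nim-sum: 9 ⊕ 9 = 0.
The nim-sum is 0, so this is a P-position: the player to move is in a losing position under optimal play.

Losing position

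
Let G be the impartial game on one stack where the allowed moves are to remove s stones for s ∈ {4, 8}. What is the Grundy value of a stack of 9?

Compute g(0), g(1), … for moves {4, 8}:
k:     0  1  2  3  4  5  6  7  8  9
g(k):  0  0  0  0  1  1  1  1  2  2
So g(9) = 2.

2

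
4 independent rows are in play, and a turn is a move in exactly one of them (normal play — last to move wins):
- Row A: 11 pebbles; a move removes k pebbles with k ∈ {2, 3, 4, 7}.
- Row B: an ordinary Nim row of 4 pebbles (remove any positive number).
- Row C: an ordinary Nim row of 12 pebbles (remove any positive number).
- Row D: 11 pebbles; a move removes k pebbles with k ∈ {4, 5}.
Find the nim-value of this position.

8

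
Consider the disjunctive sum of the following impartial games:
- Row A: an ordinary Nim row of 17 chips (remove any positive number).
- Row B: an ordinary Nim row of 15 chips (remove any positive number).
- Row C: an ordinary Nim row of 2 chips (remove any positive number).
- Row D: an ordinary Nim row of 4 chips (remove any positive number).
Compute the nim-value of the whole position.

24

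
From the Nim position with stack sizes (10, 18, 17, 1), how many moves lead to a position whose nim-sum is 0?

1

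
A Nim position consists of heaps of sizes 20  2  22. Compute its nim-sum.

0

Compute the nim-sum pairwise:
20 ^ 2 = 22
22 ^ 22 = 0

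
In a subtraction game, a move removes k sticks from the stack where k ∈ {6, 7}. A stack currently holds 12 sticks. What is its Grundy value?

2

Compute g(0), g(1), … for moves {6, 7}:
k:     0  1  2  3  4  5  6  7  8  9 10 11 12
g(k):  0  0  0  0  0  0  1  1  1  1  1  1  2
So g(12) = 2.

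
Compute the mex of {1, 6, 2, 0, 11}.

The values 0, 1, 2 are all present; 3 is the first non-negative integer missing from the set.

3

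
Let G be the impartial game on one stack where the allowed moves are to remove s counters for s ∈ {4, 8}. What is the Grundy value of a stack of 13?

Build the Grundy sequence with g(k) = mex{g(k−s) : s ∈ {4, 8}, s ≤ k}:
k:     0  1  2  3  4  5  6  7  8  9 10 11 12 13
g(k):  0  0  0  0  1  1  1  1  2  2  2  2  0  0
So g(13) = 0.

0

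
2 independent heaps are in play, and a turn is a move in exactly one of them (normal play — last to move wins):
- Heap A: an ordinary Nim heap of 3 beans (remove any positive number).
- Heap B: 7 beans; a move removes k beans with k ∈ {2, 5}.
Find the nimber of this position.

Heap A is a plain Nim heap of size 3, so its Grundy value is 3.
For heap B, compute g(0), g(1), … with moves {2, 5}:
k:     0  1  2  3  4  5  6  7
g(k):  0  0  1  1  0  2  1  0
So g(7) = 0.
The value of a disjunctive sum is the nim-sum of the parts.
Combined value = 3 XOR 0 = 3.

3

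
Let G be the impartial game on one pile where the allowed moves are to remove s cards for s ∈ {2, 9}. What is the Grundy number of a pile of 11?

0

Compute g(0), g(1), … for moves {2, 9}:
g(0) = mex{} = 0
g(1) = mex{} = 0
g(2) = mex{0} = 1
g(3) = mex{0} = 1
g(4) = mex{1} = 0
g(5) = mex{1} = 0
g(6) = mex{0} = 1
g(7) = mex{0} = 1
g(8) = mex{1} = 0
g(9) = mex{0,1} = 2
g(10) = mex{0} = 1
g(11) = mex{1,2} = 0
So g(11) = 0.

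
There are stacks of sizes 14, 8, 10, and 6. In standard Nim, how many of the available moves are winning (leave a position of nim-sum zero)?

3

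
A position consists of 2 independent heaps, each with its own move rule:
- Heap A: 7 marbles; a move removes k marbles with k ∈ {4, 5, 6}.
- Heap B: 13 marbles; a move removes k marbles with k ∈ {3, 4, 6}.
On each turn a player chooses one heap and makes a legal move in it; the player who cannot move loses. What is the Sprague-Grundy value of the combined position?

0

Grundy values for heap A (subtraction set {4, 5, 6}):
k:     0  1  2  3  4  5  6  7
g(k):  0  0  0  0  1  1  1  1
So g(7) = 1.
For heap B, compute g(0), g(1), … with moves {3, 4, 6}:
g(0) = mex{} = 0
g(1) = mex{} = 0
g(2) = mex{} = 0
g(3) = mex{0} = 1
g(4) = mex{0} = 1
g(5) = mex{0} = 1
g(6) = mex{0,1} = 2
g(7) = mex{0,1} = 2
g(8) = mex{0,1} = 2
g(9) = mex{1,2} = 0
g(10) = mex{1,2} = 0
g(11) = mex{1,2} = 0
g(12) = mex{0,2} = 1
g(13) = mex{0,2} = 1
So g(13) = 1.
The value of a disjunctive sum is the nim-sum of the parts.
Combined value = 1 XOR 1 = 0.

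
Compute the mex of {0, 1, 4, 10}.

2

The values 0, 1 are all present; 2 is the first non-negative integer missing from the set.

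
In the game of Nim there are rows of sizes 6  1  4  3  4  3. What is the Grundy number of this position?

7

In binary:
  110  (6)
  001  (1)
  100  (4)
  011  (3)
  100  (4)
  011  (3)
  ---
  111  (7)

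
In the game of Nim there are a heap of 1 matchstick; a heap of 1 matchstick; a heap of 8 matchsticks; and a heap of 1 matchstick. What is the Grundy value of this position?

9

In binary:
  0001  (1)
  0001  (1)
  1000  (8)
  0001  (1)
  ----
  1001  (9)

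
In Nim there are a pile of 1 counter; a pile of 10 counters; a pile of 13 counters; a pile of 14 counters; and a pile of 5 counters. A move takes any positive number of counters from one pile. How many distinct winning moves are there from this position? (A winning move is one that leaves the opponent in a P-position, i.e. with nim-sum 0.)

Compute the nim-sum pairwise:
1 XOR 10 = 11
11 XOR 13 = 6
6 XOR 14 = 8
8 XOR 5 = 13
The overall nim-sum is X = 13. A pile of size p has a winning move iff p XOR X < p (reduce it to p XOR X).
  1: 1 XOR 13 = 12 ≥ 1 — no move.
  10: 10 XOR 13 = 7 < 10 — winning move (to 7).
  13: 13 XOR 13 = 0 < 13 — winning move (to 0).
  14: 14 XOR 13 = 3 < 14 — winning move (to 3).
  5: 5 XOR 13 = 8 ≥ 5 — no move.
That gives 3 winning moves.

3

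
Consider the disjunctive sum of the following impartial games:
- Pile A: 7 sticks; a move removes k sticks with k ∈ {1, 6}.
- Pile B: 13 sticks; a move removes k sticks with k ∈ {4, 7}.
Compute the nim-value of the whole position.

0

Build the Grundy sequence for pile A with g(k) = mex{g(k−s) : s ∈ {1, 6}, s ≤ k}:
k:     0  1  2  3  4  5  6  7
g(k):  0  1  0  1  0  1  2  0
So g(7) = 0.
For pile B, compute g(0), g(1), … with moves {4, 7}:
k:     0  1  2  3  4  5  6  7  8  9 10 11 12 13
g(k):  0  0  0  0  1  1  1  1  2  2  2  0  0  0
So g(13) = 0.
By the Sprague-Grundy theorem, the Grundy value of a sum of independent games is the XOR of the component values.
Combined value = 0 ⊕ 0 = 0.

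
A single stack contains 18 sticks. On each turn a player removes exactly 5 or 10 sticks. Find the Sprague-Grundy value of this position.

0

Compute g(0), g(1), … for moves {5, 10}:
k:     0  1  2  3  4  5  6  7  8  9 10 11 12 13 14 15 16 17 18
g(k):  0  0  0  0  0  1  1  1  1  1  2  2  2  2  2  0  0  0  0
So g(18) = 0.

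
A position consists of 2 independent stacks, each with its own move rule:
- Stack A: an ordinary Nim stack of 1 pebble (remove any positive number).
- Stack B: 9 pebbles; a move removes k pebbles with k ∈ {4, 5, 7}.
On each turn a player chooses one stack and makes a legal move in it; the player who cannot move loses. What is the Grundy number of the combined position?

Stack A is a plain Nim stack of size 1, so its Grundy value is 1.
For stack B, compute g(0), g(1), … with moves {4, 5, 7}:
g(0) = mex{} = 0
g(1) = mex{} = 0
g(2) = mex{} = 0
g(3) = mex{} = 0
g(4) = mex{0} = 1
g(5) = mex{0} = 1
g(6) = mex{0} = 1
g(7) = mex{0} = 1
g(8) = mex{0,1} = 2
g(9) = mex{0,1} = 2
So g(9) = 2.
By the Sprague-Grundy theorem, the Grundy value of a sum of independent games is the XOR of the component values.
Combined value = 1 XOR 2 = 3.

3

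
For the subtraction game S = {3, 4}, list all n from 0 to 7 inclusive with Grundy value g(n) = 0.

0, 1, 2, 7

Build the Grundy sequence with g(k) = mex{g(k−s) : s ∈ {3, 4}, s ≤ k}:
k:     0  1  2  3  4  5  6  7
g(k):  0  0  0  1  1  1  2  0
The P-positions (g = 0) in 0..7 are 0, 1, 2, 7.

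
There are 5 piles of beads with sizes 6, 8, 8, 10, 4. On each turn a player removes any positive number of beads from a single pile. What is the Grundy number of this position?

8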